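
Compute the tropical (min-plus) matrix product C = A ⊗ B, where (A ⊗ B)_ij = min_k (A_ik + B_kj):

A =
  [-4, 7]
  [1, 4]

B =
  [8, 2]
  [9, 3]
A ⊗ B =
  [4, -2]
  [9, 3]

Apply the min-plus product entry-by-entry:
  C[0][0] = min over k of (A[0][0] + B[0][0] = -4 + 8 = 4, A[0][1] + B[1][0] = 7 + 9 = 16) = 4 (attained at k = 0)
  C[0][1] = min over k of (A[0][0] + B[0][1] = -4 + 2 = -2, A[0][1] + B[1][1] = 7 + 3 = 10) = -2 (attained at k = 0)
  C[1][0] = min over k of (A[1][0] + B[0][0] = 1 + 8 = 9, A[1][1] + B[1][0] = 4 + 9 = 13) = 9 (attained at k = 0)
  C[1][1] = min over k of (A[1][0] + B[0][1] = 1 + 2 = 3, A[1][1] + B[1][1] = 4 + 3 = 7) = 3 (attained at k = 0)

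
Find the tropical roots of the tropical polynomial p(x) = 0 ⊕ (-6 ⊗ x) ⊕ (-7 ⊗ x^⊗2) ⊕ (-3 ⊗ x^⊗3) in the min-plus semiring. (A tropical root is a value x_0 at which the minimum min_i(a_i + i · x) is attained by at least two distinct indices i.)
Roots: {-4, 1, 6}

Each tropical root is a break point of the lower envelope of the lines y = a_i + i · x (there are 4 lines, with slopes 0, 1, ..., 3). Only the lines that attain the minimum somewhere contribute to roots; other lines are dominated. Here the surviving (envelope) indices are i = 3, i = 2, i = 1, i = 0.
Intersections between consecutive envelope lines give the roots: for adjacent envelope indices i < j the intersection is x = (a_i − a_j) / (j − i). Reading off the sorted break points: {-4, 1, 6}.
Verification: at each break x_0, at least two indices attain the minimum of min_i(a_i + i · x_0).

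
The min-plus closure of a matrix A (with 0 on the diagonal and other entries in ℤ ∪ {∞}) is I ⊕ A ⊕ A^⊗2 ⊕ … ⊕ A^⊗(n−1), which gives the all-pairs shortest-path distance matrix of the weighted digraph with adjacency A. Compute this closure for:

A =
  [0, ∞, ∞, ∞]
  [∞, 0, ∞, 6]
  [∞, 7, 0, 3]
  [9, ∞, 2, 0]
Closure =
  [0, ∞, ∞, ∞]
  [15, 0, 8, 6]
  [12, 7, 0, 3]
  [9, 9, 2, 0]

This is the Floyd-Warshall all-pairs shortest-path computation. For each intermediate vertex k = 0, 1, …, 3, update dist[i][j] ← min(dist[i][j], dist[i][k] + dist[k][j]). The final matrix gives, for each (i, j), the minimum total weight of any directed path from i to j (possibly empty when i = j).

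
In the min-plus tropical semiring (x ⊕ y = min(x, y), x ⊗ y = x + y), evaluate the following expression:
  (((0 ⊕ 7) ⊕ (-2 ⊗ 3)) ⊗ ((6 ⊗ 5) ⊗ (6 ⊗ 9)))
(((0 ⊕ 7) ⊕ (-2 ⊗ 3)) ⊗ ((6 ⊗ 5) ⊗ (6 ⊗ 9))) = 26

Expand innermost to outermost. Recall ⊕ takes the minimum of its arguments and ⊗ takes their sum. Working out the expression (((0 ⊕ 7) ⊕ (-2 ⊗ 3)) ⊗ ((6 ⊗ 5) ⊗ (6 ⊗ 9))) gives 26.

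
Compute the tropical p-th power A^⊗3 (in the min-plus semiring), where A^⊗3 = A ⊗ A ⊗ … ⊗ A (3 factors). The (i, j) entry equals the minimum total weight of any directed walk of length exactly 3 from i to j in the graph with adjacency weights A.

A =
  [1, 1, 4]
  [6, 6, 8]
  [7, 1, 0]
A^⊗3 =
  [3, 3, 4]
  [8, 8, 8]
  [7, 1, 0]

Each entry (A^⊗3)_ij equals the minimum over all length-3 walks i = v_0 → v_1 → … → v_3 = j of Σ_t A[v_t][v_{t+1}]. For example, for (i, j) = (0, 2) we minimise over 9 possible intermediate vertex sequences; the minimum is 4, attained along the walk 0 → 2 → 2 → 2.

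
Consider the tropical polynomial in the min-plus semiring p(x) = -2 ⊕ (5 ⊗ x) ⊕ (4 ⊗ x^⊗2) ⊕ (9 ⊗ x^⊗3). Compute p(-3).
p(-3) = -2

A tropical monomial a ⊗ x^⊗i evaluates to a + i · x. Evaluating each term at x = -3:
  Term 0 contributes -2 + 0 · -3 = -2
  Term 1 contributes 5 + 1 · -3 = 2
  Term 2 contributes 4 + 2 · -3 = -2
  Term 3 contributes 9 + 3 · -3 = 0
p(-3) = ⊕ of these = min[-2, 2, -2, 0] = -2.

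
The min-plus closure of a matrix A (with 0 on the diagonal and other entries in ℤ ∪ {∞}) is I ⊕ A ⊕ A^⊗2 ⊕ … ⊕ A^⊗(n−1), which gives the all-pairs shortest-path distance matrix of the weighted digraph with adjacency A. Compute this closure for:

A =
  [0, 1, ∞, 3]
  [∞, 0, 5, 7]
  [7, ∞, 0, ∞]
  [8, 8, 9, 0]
Closure =
  [0, 1, 6, 3]
  [12, 0, 5, 7]
  [7, 8, 0, 10]
  [8, 8, 9, 0]

This is the Floyd-Warshall all-pairs shortest-path computation. For each intermediate vertex k = 0, 1, …, 3, update dist[i][j] ← min(dist[i][j], dist[i][k] + dist[k][j]). The final matrix gives, for each (i, j), the minimum total weight of any directed path from i to j (possibly empty when i = j).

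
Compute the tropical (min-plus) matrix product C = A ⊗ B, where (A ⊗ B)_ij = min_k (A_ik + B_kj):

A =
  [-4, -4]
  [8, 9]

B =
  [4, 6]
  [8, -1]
A ⊗ B =
  [0, -5]
  [12, 8]

Apply the min-plus product entry-by-entry:
  C[0][0] = min over k of (A[0][0] + B[0][0] = -4 + 4 = 0, A[0][1] + B[1][0] = -4 + 8 = 4) = 0 (attained at k = 0)
  C[0][1] = min over k of (A[0][0] + B[0][1] = -4 + 6 = 2, A[0][1] + B[1][1] = -4 + -1 = -5) = -5 (attained at k = 1)
  C[1][0] = min over k of (A[1][0] + B[0][0] = 8 + 4 = 12, A[1][1] + B[1][0] = 9 + 8 = 17) = 12 (attained at k = 0)
  C[1][1] = min over k of (A[1][0] + B[0][1] = 8 + 6 = 14, A[1][1] + B[1][1] = 9 + -1 = 8) = 8 (attained at k = 1)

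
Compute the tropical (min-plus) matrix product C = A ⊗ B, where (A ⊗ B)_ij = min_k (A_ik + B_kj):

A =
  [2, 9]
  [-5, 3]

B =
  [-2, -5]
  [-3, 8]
A ⊗ B =
  [0, -3]
  [-7, -10]

Apply the min-plus product entry-by-entry:
  C[0][0] = min over k of (A[0][0] + B[0][0] = 2 + -2 = 0, A[0][1] + B[1][0] = 9 + -3 = 6) = 0 (attained at k = 0)
  C[0][1] = min over k of (A[0][0] + B[0][1] = 2 + -5 = -3, A[0][1] + B[1][1] = 9 + 8 = 17) = -3 (attained at k = 0)
  C[1][0] = min over k of (A[1][0] + B[0][0] = -5 + -2 = -7, A[1][1] + B[1][0] = 3 + -3 = 0) = -7 (attained at k = 0)
  C[1][1] = min over k of (A[1][0] + B[0][1] = -5 + -5 = -10, A[1][1] + B[1][1] = 3 + 8 = 11) = -10 (attained at k = 0)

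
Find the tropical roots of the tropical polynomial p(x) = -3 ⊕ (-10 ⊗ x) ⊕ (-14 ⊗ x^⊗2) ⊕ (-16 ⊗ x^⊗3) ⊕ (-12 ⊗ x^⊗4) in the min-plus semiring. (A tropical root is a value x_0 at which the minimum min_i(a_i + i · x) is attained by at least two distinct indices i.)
Roots: {-4, 2, 4, 7}

Each tropical root is a break point of the lower envelope of the lines y = a_i + i · x (there are 5 lines, with slopes 0, 1, ..., 4). Only the lines that attain the minimum somewhere contribute to roots; other lines are dominated. Here the surviving (envelope) indices are i = 4, i = 3, i = 2, i = 1, i = 0.
Intersections between consecutive envelope lines give the roots: for adjacent envelope indices i < j the intersection is x = (a_i − a_j) / (j − i). Reading off the sorted break points: {-4, 2, 4, 7}.
Verification: at each break x_0, at least two indices attain the minimum of min_i(a_i + i · x_0).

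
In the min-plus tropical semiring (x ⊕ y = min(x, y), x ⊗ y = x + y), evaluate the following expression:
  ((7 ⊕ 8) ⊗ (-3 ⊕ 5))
((7 ⊕ 8) ⊗ (-3 ⊕ 5)) = 4

Expand innermost to outermost. Recall ⊕ takes the minimum of its arguments and ⊗ takes their sum. Working out the expression ((7 ⊕ 8) ⊗ (-3 ⊕ 5)) gives 4.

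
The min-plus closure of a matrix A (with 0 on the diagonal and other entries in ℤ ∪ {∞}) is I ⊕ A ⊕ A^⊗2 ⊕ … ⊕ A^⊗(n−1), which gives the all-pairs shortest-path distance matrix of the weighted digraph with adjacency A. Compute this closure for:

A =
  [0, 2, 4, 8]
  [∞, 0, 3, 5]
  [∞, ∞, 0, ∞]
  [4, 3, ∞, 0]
Closure =
  [0, 2, 4, 7]
  [9, 0, 3, 5]
  [∞, ∞, 0, ∞]
  [4, 3, 6, 0]

This is the Floyd-Warshall all-pairs shortest-path computation. For each intermediate vertex k = 0, 1, …, 3, update dist[i][j] ← min(dist[i][j], dist[i][k] + dist[k][j]). The final matrix gives, for each (i, j), the minimum total weight of any directed path from i to j (possibly empty when i = j).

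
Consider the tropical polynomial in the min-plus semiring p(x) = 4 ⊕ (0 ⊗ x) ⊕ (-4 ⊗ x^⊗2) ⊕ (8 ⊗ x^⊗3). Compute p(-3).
p(-3) = -10

A tropical monomial a ⊗ x^⊗i evaluates to a + i · x. Evaluating each term at x = -3:
  Term 0 contributes 4 + 0 · -3 = 4
  Term 1 contributes 0 + 1 · -3 = -3
  Term 2 contributes -4 + 2 · -3 = -10
  Term 3 contributes 8 + 3 · -3 = -1
p(-3) = ⊕ of these = min[4, -3, -10, -1] = -10.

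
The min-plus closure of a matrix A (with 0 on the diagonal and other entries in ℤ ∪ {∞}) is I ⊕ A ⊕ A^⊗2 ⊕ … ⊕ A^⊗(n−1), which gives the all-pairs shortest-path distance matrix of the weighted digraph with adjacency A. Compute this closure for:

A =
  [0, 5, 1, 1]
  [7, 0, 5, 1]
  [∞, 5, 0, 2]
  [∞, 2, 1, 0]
Closure =
  [0, 3, 1, 1]
  [7, 0, 2, 1]
  [11, 4, 0, 2]
  [9, 2, 1, 0]

This is the Floyd-Warshall all-pairs shortest-path computation. For each intermediate vertex k = 0, 1, …, 3, update dist[i][j] ← min(dist[i][j], dist[i][k] + dist[k][j]). The final matrix gives, for each (i, j), the minimum total weight of any directed path from i to j (possibly empty when i = j).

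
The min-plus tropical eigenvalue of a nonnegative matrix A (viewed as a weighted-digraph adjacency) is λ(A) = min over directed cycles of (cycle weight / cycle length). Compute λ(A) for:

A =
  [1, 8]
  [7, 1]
λ(A) = 1

Enumerate directed cycles and compute their means (weight / length). Sample:
  cycle 0 → 0: weight = 1, length = 1, mean = 1/1 ≈ 1.000
  cycle 1 → 1: weight = 1, length = 1, mean = 1/1 ≈ 1.000
  cycle 0 → 1 → 0: weight = 15, length = 2, mean = 15/2 ≈ 7.500
  cycle 1 → 0 → 1: weight = 15, length = 2, mean = 15/2 ≈ 7.500
Minimum mean = 1.000, attained e.g. along the cycle 0 → 0 with weight 1 and length 1. So λ(A) = 1/1 = 1.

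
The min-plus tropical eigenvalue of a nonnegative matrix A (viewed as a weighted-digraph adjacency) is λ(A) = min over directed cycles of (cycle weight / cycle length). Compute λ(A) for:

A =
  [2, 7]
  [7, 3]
λ(A) = 2

Enumerate directed cycles and compute their means (weight / length). Sample:
  cycle 0 → 0: weight = 2, length = 1, mean = 2/1 ≈ 2.000
  cycle 1 → 1: weight = 3, length = 1, mean = 3/1 ≈ 3.000
  cycle 0 → 1 → 0: weight = 14, length = 2, mean = 14/2 ≈ 7.000
  cycle 1 → 0 → 1: weight = 14, length = 2, mean = 14/2 ≈ 7.000
Minimum mean = 2.000, attained e.g. along the cycle 0 → 0 with weight 2 and length 1. So λ(A) = 2/1 = 2.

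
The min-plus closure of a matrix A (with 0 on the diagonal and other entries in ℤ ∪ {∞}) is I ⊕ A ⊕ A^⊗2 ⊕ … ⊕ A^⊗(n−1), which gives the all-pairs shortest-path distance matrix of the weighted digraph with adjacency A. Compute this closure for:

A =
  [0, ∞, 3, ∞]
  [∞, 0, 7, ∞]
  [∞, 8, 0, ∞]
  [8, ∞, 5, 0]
Closure =
  [0, 11, 3, ∞]
  [∞, 0, 7, ∞]
  [∞, 8, 0, ∞]
  [8, 13, 5, 0]

This is the Floyd-Warshall all-pairs shortest-path computation. For each intermediate vertex k = 0, 1, …, 3, update dist[i][j] ← min(dist[i][j], dist[i][k] + dist[k][j]). The final matrix gives, for each (i, j), the minimum total weight of any directed path from i to j (possibly empty when i = j).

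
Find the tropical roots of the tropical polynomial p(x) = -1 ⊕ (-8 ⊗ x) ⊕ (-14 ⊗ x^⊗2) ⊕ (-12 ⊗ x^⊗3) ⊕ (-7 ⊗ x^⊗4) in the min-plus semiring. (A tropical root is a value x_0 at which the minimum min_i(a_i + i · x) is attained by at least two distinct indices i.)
Roots: {-5, -2, 6, 7}

Each tropical root is a break point of the lower envelope of the lines y = a_i + i · x (there are 5 lines, with slopes 0, 1, ..., 4). Only the lines that attain the minimum somewhere contribute to roots; other lines are dominated. Here the surviving (envelope) indices are i = 4, i = 3, i = 2, i = 1, i = 0.
Intersections between consecutive envelope lines give the roots: for adjacent envelope indices i < j the intersection is x = (a_i − a_j) / (j − i). Reading off the sorted break points: {-5, -2, 6, 7}.
Verification: at each break x_0, at least two indices attain the minimum of min_i(a_i + i · x_0).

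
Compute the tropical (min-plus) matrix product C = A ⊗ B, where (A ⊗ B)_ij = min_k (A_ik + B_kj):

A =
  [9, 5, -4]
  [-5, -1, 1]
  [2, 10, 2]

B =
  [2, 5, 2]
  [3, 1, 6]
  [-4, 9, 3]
A ⊗ B =
  [-8, 5, -1]
  [-3, 0, -3]
  [-2, 7, 4]

Apply the min-plus product entry-by-entry:
  C[0][0] = min over k of (A[0][0] + B[0][0] = 9 + 2 = 11, A[0][1] + B[1][0] = 5 + 3 = 8, A[0][2] + B[2][0] = -4 + -4 = -8) = -8 (attained at k = 2)
  C[0][1] = min over k of (A[0][0] + B[0][1] = 9 + 5 = 14, A[0][1] + B[1][1] = 5 + 1 = 6, A[0][2] + B[2][1] = -4 + 9 = 5) = 5 (attained at k = 2)
  C[0][2] = min over k of (A[0][0] + B[0][2] = 9 + 2 = 11, A[0][1] + B[1][2] = 5 + 6 = 11, A[0][2] + B[2][2] = -4 + 3 = -1) = -1 (attained at k = 2)
  C[1][0] = min over k of (A[1][0] + B[0][0] = -5 + 2 = -3, A[1][1] + B[1][0] = -1 + 3 = 2, A[1][2] + B[2][0] = 1 + -4 = -3) = -3 (attained at k = 0)
  C[1][1] = min over k of (A[1][0] + B[0][1] = -5 + 5 = 0, A[1][1] + B[1][1] = -1 + 1 = 0, A[1][2] + B[2][1] = 1 + 9 = 10) = 0 (attained at k = 0)
  C[1][2] = min over k of (A[1][0] + B[0][2] = -5 + 2 = -3, A[1][1] + B[1][2] = -1 + 6 = 5, A[1][2] + B[2][2] = 1 + 3 = 4) = -3 (attained at k = 0)
  C[2][0] = min over k of (A[2][0] + B[0][0] = 2 + 2 = 4, A[2][1] + B[1][0] = 10 + 3 = 13, A[2][2] + B[2][0] = 2 + -4 = -2) = -2 (attained at k = 2)
  C[2][1] = min over k of (A[2][0] + B[0][1] = 2 + 5 = 7, A[2][1] + B[1][1] = 10 + 1 = 11, A[2][2] + B[2][1] = 2 + 9 = 11) = 7 (attained at k = 0)
  C[2][2] = min over k of (A[2][0] + B[0][2] = 2 + 2 = 4, A[2][1] + B[1][2] = 10 + 6 = 16, A[2][2] + B[2][2] = 2 + 3 = 5) = 4 (attained at k = 0)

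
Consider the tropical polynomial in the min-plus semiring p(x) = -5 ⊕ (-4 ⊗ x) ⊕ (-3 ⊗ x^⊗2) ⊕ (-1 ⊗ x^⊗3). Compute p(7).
p(7) = -5

A tropical monomial a ⊗ x^⊗i evaluates to a + i · x. Evaluating each term at x = 7:
  Term 0 contributes -5 + 0 · 7 = -5
  Term 1 contributes -4 + 1 · 7 = 3
  Term 2 contributes -3 + 2 · 7 = 11
  Term 3 contributes -1 + 3 · 7 = 20
p(7) = ⊕ of these = min[-5, 3, 11, 20] = -5.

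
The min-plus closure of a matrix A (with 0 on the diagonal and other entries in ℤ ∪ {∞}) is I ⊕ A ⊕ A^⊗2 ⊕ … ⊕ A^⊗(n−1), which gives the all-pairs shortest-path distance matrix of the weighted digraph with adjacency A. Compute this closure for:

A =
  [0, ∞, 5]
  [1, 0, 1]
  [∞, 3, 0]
Closure =
  [0, 8, 5]
  [1, 0, 1]
  [4, 3, 0]

This is the Floyd-Warshall all-pairs shortest-path computation. For each intermediate vertex k = 0, 1, …, 2, update dist[i][j] ← min(dist[i][j], dist[i][k] + dist[k][j]). The final matrix gives, for each (i, j), the minimum total weight of any directed path from i to j (possibly empty when i = j).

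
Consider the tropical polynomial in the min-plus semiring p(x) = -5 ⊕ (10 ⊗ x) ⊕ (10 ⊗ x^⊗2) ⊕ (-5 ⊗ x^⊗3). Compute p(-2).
p(-2) = -11

A tropical monomial a ⊗ x^⊗i evaluates to a + i · x. Evaluating each term at x = -2:
  Term 0 contributes -5 + 0 · -2 = -5
  Term 1 contributes 10 + 1 · -2 = 8
  Term 2 contributes 10 + 2 · -2 = 6
  Term 3 contributes -5 + 3 · -2 = -11
p(-2) = ⊕ of these = min[-5, 8, 6, -11] = -11.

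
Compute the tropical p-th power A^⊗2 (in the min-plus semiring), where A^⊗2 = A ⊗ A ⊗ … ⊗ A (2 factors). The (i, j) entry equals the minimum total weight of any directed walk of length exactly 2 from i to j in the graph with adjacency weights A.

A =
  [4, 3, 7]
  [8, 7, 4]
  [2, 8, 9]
A^⊗2 =
  [8, 7, 7]
  [6, 11, 11]
  [6, 5, 9]

Each entry (A^⊗2)_ij equals the minimum over all length-2 walks i = v_0 → v_1 → … → v_2 = j of Σ_t A[v_t][v_{t+1}]. For example, for (i, j) = (0, 2) we minimise over 3 possible intermediate vertex sequences; the minimum is 7, attained along the walk 0 → 1 → 2.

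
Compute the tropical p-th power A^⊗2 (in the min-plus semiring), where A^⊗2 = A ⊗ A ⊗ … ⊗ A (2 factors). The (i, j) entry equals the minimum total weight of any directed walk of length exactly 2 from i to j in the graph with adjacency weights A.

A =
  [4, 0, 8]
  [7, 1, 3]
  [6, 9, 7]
A^⊗2 =
  [7, 1, 3]
  [8, 2, 4]
  [10, 6, 12]

Each entry (A^⊗2)_ij equals the minimum over all length-2 walks i = v_0 → v_1 → … → v_2 = j of Σ_t A[v_t][v_{t+1}]. For example, for (i, j) = (0, 2) we minimise over 3 possible intermediate vertex sequences; the minimum is 3, attained along the walk 0 → 1 → 2.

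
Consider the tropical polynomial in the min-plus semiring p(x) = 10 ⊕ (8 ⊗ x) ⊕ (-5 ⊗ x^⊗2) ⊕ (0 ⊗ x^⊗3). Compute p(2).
p(2) = -1

A tropical monomial a ⊗ x^⊗i evaluates to a + i · x. Evaluating each term at x = 2:
  Term 0 contributes 10 + 0 · 2 = 10
  Term 1 contributes 8 + 1 · 2 = 10
  Term 2 contributes -5 + 2 · 2 = -1
  Term 3 contributes 0 + 3 · 2 = 6
p(2) = ⊕ of these = min[10, 10, -1, 6] = -1.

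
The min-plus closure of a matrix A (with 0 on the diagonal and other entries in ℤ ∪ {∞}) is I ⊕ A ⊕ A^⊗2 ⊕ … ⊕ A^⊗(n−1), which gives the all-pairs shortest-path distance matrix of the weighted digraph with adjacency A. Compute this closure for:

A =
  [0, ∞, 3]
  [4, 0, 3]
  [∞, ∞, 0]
Closure =
  [0, ∞, 3]
  [4, 0, 3]
  [∞, ∞, 0]

This is the Floyd-Warshall all-pairs shortest-path computation. For each intermediate vertex k = 0, 1, …, 2, update dist[i][j] ← min(dist[i][j], dist[i][k] + dist[k][j]). The final matrix gives, for each (i, j), the minimum total weight of any directed path from i to j (possibly empty when i = j).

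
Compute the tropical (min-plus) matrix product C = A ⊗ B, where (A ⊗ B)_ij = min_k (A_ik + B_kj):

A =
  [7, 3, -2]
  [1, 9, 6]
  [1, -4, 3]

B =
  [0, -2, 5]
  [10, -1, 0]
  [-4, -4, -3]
A ⊗ B =
  [-6, -6, -5]
  [1, -1, 3]
  [-1, -5, -4]

Apply the min-plus product entry-by-entry:
  C[0][0] = min over k of (A[0][0] + B[0][0] = 7 + 0 = 7, A[0][1] + B[1][0] = 3 + 10 = 13, A[0][2] + B[2][0] = -2 + -4 = -6) = -6 (attained at k = 2)
  C[0][1] = min over k of (A[0][0] + B[0][1] = 7 + -2 = 5, A[0][1] + B[1][1] = 3 + -1 = 2, A[0][2] + B[2][1] = -2 + -4 = -6) = -6 (attained at k = 2)
  C[0][2] = min over k of (A[0][0] + B[0][2] = 7 + 5 = 12, A[0][1] + B[1][2] = 3 + 0 = 3, A[0][2] + B[2][2] = -2 + -3 = -5) = -5 (attained at k = 2)
  C[1][0] = min over k of (A[1][0] + B[0][0] = 1 + 0 = 1, A[1][1] + B[1][0] = 9 + 10 = 19, A[1][2] + B[2][0] = 6 + -4 = 2) = 1 (attained at k = 0)
  C[1][1] = min over k of (A[1][0] + B[0][1] = 1 + -2 = -1, A[1][1] + B[1][1] = 9 + -1 = 8, A[1][2] + B[2][1] = 6 + -4 = 2) = -1 (attained at k = 0)
  C[1][2] = min over k of (A[1][0] + B[0][2] = 1 + 5 = 6, A[1][1] + B[1][2] = 9 + 0 = 9, A[1][2] + B[2][2] = 6 + -3 = 3) = 3 (attained at k = 2)
  C[2][0] = min over k of (A[2][0] + B[0][0] = 1 + 0 = 1, A[2][1] + B[1][0] = -4 + 10 = 6, A[2][2] + B[2][0] = 3 + -4 = -1) = -1 (attained at k = 2)
  C[2][1] = min over k of (A[2][0] + B[0][1] = 1 + -2 = -1, A[2][1] + B[1][1] = -4 + -1 = -5, A[2][2] + B[2][1] = 3 + -4 = -1) = -5 (attained at k = 1)
  C[2][2] = min over k of (A[2][0] + B[0][2] = 1 + 5 = 6, A[2][1] + B[1][2] = -4 + 0 = -4, A[2][2] + B[2][2] = 3 + -3 = 0) = -4 (attained at k = 1)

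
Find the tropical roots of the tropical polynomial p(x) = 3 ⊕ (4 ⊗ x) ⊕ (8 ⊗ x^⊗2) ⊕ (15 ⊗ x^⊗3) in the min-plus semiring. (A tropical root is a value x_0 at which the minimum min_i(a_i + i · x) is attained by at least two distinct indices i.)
Roots: {-7, -4, -1}

Each tropical root is a break point of the lower envelope of the lines y = a_i + i · x (there are 4 lines, with slopes 0, 1, ..., 3). Only the lines that attain the minimum somewhere contribute to roots; other lines are dominated. Here the surviving (envelope) indices are i = 3, i = 2, i = 1, i = 0.
Intersections between consecutive envelope lines give the roots: for adjacent envelope indices i < j the intersection is x = (a_i − a_j) / (j − i). Reading off the sorted break points: {-7, -4, -1}.
Verification: at each break x_0, at least two indices attain the minimum of min_i(a_i + i · x_0).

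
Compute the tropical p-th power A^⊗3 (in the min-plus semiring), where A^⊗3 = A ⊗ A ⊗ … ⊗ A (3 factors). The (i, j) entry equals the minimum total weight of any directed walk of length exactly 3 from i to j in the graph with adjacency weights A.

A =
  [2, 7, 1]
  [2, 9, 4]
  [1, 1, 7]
A^⊗3 =
  [4, 4, 3]
  [4, 4, 5]
  [3, 3, 4]

Each entry (A^⊗3)_ij equals the minimum over all length-3 walks i = v_0 → v_1 → … → v_3 = j of Σ_t A[v_t][v_{t+1}]. For example, for (i, j) = (0, 2) we minimise over 9 possible intermediate vertex sequences; the minimum is 3, attained along the walk 0 → 2 → 0 → 2.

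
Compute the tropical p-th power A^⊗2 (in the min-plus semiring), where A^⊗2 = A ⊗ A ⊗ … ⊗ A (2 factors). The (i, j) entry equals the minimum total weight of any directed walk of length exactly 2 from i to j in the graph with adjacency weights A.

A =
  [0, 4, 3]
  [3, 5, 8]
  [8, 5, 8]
A^⊗2 =
  [0, 4, 3]
  [3, 7, 6]
  [8, 10, 11]

Each entry (A^⊗2)_ij equals the minimum over all length-2 walks i = v_0 → v_1 → … → v_2 = j of Σ_t A[v_t][v_{t+1}]. For example, for (i, j) = (0, 2) we minimise over 3 possible intermediate vertex sequences; the minimum is 3, attained along the walk 0 → 0 → 2.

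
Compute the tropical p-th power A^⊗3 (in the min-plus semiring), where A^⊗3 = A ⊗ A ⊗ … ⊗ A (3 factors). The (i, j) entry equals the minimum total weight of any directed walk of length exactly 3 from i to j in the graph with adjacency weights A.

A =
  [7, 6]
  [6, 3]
A^⊗3 =
  [15, 12]
  [12, 9]

Each entry (A^⊗3)_ij equals the minimum over all length-3 walks i = v_0 → v_1 → … → v_3 = j of Σ_t A[v_t][v_{t+1}]. For example, for (i, j) = (0, 1) we minimise over 4 possible intermediate vertex sequences; the minimum is 12, attained along the walk 0 → 1 → 1 → 1.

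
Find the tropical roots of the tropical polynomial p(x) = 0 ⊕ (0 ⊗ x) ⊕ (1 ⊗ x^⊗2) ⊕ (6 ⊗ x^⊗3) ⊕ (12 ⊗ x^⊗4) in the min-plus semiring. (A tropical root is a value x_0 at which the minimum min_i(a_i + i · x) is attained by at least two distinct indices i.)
Roots: {-6, -5, -1, 0}

Each tropical root is a break point of the lower envelope of the lines y = a_i + i · x (there are 5 lines, with slopes 0, 1, ..., 4). Only the lines that attain the minimum somewhere contribute to roots; other lines are dominated. Here the surviving (envelope) indices are i = 4, i = 3, i = 2, i = 1, i = 0.
Intersections between consecutive envelope lines give the roots: for adjacent envelope indices i < j the intersection is x = (a_i − a_j) / (j − i). Reading off the sorted break points: {-6, -5, -1, 0}.
Verification: at each break x_0, at least two indices attain the minimum of min_i(a_i + i · x_0).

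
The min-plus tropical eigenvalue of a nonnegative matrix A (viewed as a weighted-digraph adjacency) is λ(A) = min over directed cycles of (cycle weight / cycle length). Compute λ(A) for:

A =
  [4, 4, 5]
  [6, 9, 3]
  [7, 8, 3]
λ(A) = 3

Enumerate directed cycles and compute their means (weight / length). Sample:
  cycle 0 → 0: weight = 4, length = 1, mean = 4/1 ≈ 4.000
  cycle 1 → 1: weight = 9, length = 1, mean = 9/1 ≈ 9.000
  cycle 2 → 2: weight = 3, length = 1, mean = 3/1 ≈ 3.000
  cycle 0 → 1 → 0: weight = 10, length = 2, mean = 10/2 ≈ 5.000
  cycle 0 → 2 → 0: weight = 12, length = 2, mean = 12/2 ≈ 6.000
  cycle 1 → 0 → 1: weight = 10, length = 2, mean = 10/2 ≈ 5.000
Minimum mean = 3.000, attained e.g. along the cycle 2 → 2 with weight 3 and length 1. So λ(A) = 3/1 = 3.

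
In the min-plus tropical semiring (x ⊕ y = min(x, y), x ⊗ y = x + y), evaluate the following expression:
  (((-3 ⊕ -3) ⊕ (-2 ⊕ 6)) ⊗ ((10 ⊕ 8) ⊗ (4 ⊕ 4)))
(((-3 ⊕ -3) ⊕ (-2 ⊕ 6)) ⊗ ((10 ⊕ 8) ⊗ (4 ⊕ 4))) = 9

Expand innermost to outermost. Recall ⊕ takes the minimum of its arguments and ⊗ takes their sum. Working out the expression (((-3 ⊕ -3) ⊕ (-2 ⊕ 6)) ⊗ ((10 ⊕ 8) ⊗ (4 ⊕ 4))) gives 9.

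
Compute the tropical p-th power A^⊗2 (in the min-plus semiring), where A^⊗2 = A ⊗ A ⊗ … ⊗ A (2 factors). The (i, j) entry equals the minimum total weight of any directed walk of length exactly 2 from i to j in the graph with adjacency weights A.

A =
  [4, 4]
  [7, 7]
A^⊗2 =
  [8, 8]
  [11, 11]

Each entry (A^⊗2)_ij equals the minimum over all length-2 walks i = v_0 → v_1 → … → v_2 = j of Σ_t A[v_t][v_{t+1}]. For example, for (i, j) = (0, 1) we minimise over 2 possible intermediate vertex sequences; the minimum is 8, attained along the walk 0 → 0 → 1.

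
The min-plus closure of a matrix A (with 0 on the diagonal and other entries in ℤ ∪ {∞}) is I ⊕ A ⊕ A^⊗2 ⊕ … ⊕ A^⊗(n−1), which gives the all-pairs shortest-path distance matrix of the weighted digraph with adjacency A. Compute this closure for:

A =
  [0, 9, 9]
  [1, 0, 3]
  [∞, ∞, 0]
Closure =
  [0, 9, 9]
  [1, 0, 3]
  [∞, ∞, 0]

This is the Floyd-Warshall all-pairs shortest-path computation. For each intermediate vertex k = 0, 1, …, 2, update dist[i][j] ← min(dist[i][j], dist[i][k] + dist[k][j]). The final matrix gives, for each (i, j), the minimum total weight of any directed path from i to j (possibly empty when i = j).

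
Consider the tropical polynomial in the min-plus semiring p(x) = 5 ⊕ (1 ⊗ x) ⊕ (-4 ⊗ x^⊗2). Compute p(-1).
p(-1) = -6

A tropical monomial a ⊗ x^⊗i evaluates to a + i · x. Evaluating each term at x = -1:
  Term 0 contributes 5 + 0 · -1 = 5
  Term 1 contributes 1 + 1 · -1 = 0
  Term 2 contributes -4 + 2 · -1 = -6
p(-1) = ⊕ of these = min[5, 0, -6] = -6.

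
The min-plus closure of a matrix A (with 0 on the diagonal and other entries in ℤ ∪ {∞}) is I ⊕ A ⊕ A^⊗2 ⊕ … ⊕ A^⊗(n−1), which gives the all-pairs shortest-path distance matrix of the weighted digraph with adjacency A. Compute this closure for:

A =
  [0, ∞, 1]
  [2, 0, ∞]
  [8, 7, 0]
Closure =
  [0, 8, 1]
  [2, 0, 3]
  [8, 7, 0]

This is the Floyd-Warshall all-pairs shortest-path computation. For each intermediate vertex k = 0, 1, …, 2, update dist[i][j] ← min(dist[i][j], dist[i][k] + dist[k][j]). The final matrix gives, for each (i, j), the minimum total weight of any directed path from i to j (possibly empty when i = j).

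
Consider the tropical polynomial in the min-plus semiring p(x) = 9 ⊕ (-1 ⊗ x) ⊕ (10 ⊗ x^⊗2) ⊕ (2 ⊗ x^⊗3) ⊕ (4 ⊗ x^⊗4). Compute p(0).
p(0) = -1

A tropical monomial a ⊗ x^⊗i evaluates to a + i · x. Evaluating each term at x = 0:
  Term 0 contributes 9 + 0 · 0 = 9
  Term 1 contributes -1 + 1 · 0 = -1
  Term 2 contributes 10 + 2 · 0 = 10
  Term 3 contributes 2 + 3 · 0 = 2
  Term 4 contributes 4 + 4 · 0 = 4
p(0) = ⊕ of these = min[9, -1, 10, 2, 4] = -1.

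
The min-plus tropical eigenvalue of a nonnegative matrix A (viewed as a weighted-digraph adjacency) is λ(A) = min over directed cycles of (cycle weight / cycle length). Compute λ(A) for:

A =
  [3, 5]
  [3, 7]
λ(A) = 3

Enumerate directed cycles and compute their means (weight / length). Sample:
  cycle 0 → 0: weight = 3, length = 1, mean = 3/1 ≈ 3.000
  cycle 1 → 1: weight = 7, length = 1, mean = 7/1 ≈ 7.000
  cycle 0 → 1 → 0: weight = 8, length = 2, mean = 8/2 ≈ 4.000
  cycle 1 → 0 → 1: weight = 8, length = 2, mean = 8/2 ≈ 4.000
Minimum mean = 3.000, attained e.g. along the cycle 0 → 0 with weight 3 and length 1. So λ(A) = 3/1 = 3.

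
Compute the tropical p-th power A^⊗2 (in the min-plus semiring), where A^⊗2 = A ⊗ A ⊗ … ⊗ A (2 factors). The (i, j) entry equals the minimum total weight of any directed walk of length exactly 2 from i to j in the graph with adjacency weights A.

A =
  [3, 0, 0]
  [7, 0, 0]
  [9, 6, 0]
A^⊗2 =
  [6, 0, 0]
  [7, 0, 0]
  [9, 6, 0]

Each entry (A^⊗2)_ij equals the minimum over all length-2 walks i = v_0 → v_1 → … → v_2 = j of Σ_t A[v_t][v_{t+1}]. For example, for (i, j) = (0, 2) we minimise over 3 possible intermediate vertex sequences; the minimum is 0, attained along the walk 0 → 1 → 2.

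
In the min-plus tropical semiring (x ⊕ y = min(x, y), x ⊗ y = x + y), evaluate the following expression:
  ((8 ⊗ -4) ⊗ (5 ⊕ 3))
((8 ⊗ -4) ⊗ (5 ⊕ 3)) = 7

Expand innermost to outermost. Recall ⊕ takes the minimum of its arguments and ⊗ takes their sum. Working out the expression ((8 ⊗ -4) ⊗ (5 ⊕ 3)) gives 7.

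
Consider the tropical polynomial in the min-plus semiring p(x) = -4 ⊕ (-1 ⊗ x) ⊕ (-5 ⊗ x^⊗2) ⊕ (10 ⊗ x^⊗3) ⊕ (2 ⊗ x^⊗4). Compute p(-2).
p(-2) = -9

A tropical monomial a ⊗ x^⊗i evaluates to a + i · x. Evaluating each term at x = -2:
  Term 0 contributes -4 + 0 · -2 = -4
  Term 1 contributes -1 + 1 · -2 = -3
  Term 2 contributes -5 + 2 · -2 = -9
  Term 3 contributes 10 + 3 · -2 = 4
  Term 4 contributes 2 + 4 · -2 = -6
p(-2) = ⊕ of these = min[-4, -3, -9, 4, -6] = -9.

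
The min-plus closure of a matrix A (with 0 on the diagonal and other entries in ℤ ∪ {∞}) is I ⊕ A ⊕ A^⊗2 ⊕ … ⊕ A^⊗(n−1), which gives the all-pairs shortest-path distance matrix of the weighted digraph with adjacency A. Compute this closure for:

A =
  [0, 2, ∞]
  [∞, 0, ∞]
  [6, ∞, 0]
Closure =
  [0, 2, ∞]
  [∞, 0, ∞]
  [6, 8, 0]

This is the Floyd-Warshall all-pairs shortest-path computation. For each intermediate vertex k = 0, 1, …, 2, update dist[i][j] ← min(dist[i][j], dist[i][k] + dist[k][j]). The final matrix gives, for each (i, j), the minimum total weight of any directed path from i to j (possibly empty when i = j).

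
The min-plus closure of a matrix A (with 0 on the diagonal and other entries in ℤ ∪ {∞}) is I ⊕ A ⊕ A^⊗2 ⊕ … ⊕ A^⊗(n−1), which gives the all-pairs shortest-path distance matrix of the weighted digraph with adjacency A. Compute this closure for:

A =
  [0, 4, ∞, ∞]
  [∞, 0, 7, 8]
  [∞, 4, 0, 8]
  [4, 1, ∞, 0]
Closure =
  [0, 4, 11, 12]
  [12, 0, 7, 8]
  [12, 4, 0, 8]
  [4, 1, 8, 0]

This is the Floyd-Warshall all-pairs shortest-path computation. For each intermediate vertex k = 0, 1, …, 3, update dist[i][j] ← min(dist[i][j], dist[i][k] + dist[k][j]). The final matrix gives, for each (i, j), the minimum total weight of any directed path from i to j (possibly empty when i = j).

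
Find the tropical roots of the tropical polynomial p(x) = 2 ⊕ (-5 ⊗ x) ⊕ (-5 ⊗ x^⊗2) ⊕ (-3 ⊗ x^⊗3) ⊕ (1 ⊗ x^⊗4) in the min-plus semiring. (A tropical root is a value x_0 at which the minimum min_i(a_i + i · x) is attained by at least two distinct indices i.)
Roots: {-4, -2, 0, 7}

Each tropical root is a break point of the lower envelope of the lines y = a_i + i · x (there are 5 lines, with slopes 0, 1, ..., 4). Only the lines that attain the minimum somewhere contribute to roots; other lines are dominated. Here the surviving (envelope) indices are i = 4, i = 3, i = 2, i = 1, i = 0.
Intersections between consecutive envelope lines give the roots: for adjacent envelope indices i < j the intersection is x = (a_i − a_j) / (j − i). Reading off the sorted break points: {-4, -2, 0, 7}.
Verification: at each break x_0, at least two indices attain the minimum of min_i(a_i + i · x_0).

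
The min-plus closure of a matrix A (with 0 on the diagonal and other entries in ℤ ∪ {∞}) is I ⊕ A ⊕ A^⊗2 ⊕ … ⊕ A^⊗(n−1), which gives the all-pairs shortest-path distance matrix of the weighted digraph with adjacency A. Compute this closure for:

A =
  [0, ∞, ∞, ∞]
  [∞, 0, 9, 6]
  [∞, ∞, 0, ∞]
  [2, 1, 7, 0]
Closure =
  [0, ∞, ∞, ∞]
  [8, 0, 9, 6]
  [∞, ∞, 0, ∞]
  [2, 1, 7, 0]

This is the Floyd-Warshall all-pairs shortest-path computation. For each intermediate vertex k = 0, 1, …, 3, update dist[i][j] ← min(dist[i][j], dist[i][k] + dist[k][j]). The final matrix gives, for each (i, j), the minimum total weight of any directed path from i to j (possibly empty when i = j).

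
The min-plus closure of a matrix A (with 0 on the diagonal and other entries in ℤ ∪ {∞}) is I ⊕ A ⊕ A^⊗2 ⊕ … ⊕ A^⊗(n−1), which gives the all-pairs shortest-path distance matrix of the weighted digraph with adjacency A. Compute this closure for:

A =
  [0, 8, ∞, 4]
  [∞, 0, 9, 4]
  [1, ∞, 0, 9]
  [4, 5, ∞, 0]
Closure =
  [0, 8, 17, 4]
  [8, 0, 9, 4]
  [1, 9, 0, 5]
  [4, 5, 14, 0]

This is the Floyd-Warshall all-pairs shortest-path computation. For each intermediate vertex k = 0, 1, …, 3, update dist[i][j] ← min(dist[i][j], dist[i][k] + dist[k][j]). The final matrix gives, for each (i, j), the minimum total weight of any directed path from i to j (possibly empty when i = j).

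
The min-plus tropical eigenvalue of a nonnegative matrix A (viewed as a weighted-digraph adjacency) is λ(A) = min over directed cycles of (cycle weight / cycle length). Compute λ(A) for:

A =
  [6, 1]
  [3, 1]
λ(A) = 1

Enumerate directed cycles and compute their means (weight / length). Sample:
  cycle 0 → 0: weight = 6, length = 1, mean = 6/1 ≈ 6.000
  cycle 1 → 1: weight = 1, length = 1, mean = 1/1 ≈ 1.000
  cycle 0 → 1 → 0: weight = 4, length = 2, mean = 4/2 ≈ 2.000
  cycle 1 → 0 → 1: weight = 4, length = 2, mean = 4/2 ≈ 2.000
Minimum mean = 1.000, attained e.g. along the cycle 1 → 1 with weight 1 and length 1. So λ(A) = 1/1 = 1.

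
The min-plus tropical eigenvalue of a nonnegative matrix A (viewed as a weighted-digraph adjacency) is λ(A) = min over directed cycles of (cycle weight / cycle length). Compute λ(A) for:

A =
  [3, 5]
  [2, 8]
λ(A) = 3

Enumerate directed cycles and compute their means (weight / length). Sample:
  cycle 0 → 0: weight = 3, length = 1, mean = 3/1 ≈ 3.000
  cycle 1 → 1: weight = 8, length = 1, mean = 8/1 ≈ 8.000
  cycle 0 → 1 → 0: weight = 7, length = 2, mean = 7/2 ≈ 3.500
  cycle 1 → 0 → 1: weight = 7, length = 2, mean = 7/2 ≈ 3.500
Minimum mean = 3.000, attained e.g. along the cycle 0 → 0 with weight 3 and length 1. So λ(A) = 3/1 = 3.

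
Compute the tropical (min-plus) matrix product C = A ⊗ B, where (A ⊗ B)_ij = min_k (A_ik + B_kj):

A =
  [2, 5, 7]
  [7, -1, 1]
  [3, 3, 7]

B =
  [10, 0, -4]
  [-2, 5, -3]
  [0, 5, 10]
A ⊗ B =
  [3, 2, -2]
  [-3, 4, -4]
  [1, 3, -1]

Apply the min-plus product entry-by-entry:
  C[0][0] = min over k of (A[0][0] + B[0][0] = 2 + 10 = 12, A[0][1] + B[1][0] = 5 + -2 = 3, A[0][2] + B[2][0] = 7 + 0 = 7) = 3 (attained at k = 1)
  C[0][1] = min over k of (A[0][0] + B[0][1] = 2 + 0 = 2, A[0][1] + B[1][1] = 5 + 5 = 10, A[0][2] + B[2][1] = 7 + 5 = 12) = 2 (attained at k = 0)
  C[0][2] = min over k of (A[0][0] + B[0][2] = 2 + -4 = -2, A[0][1] + B[1][2] = 5 + -3 = 2, A[0][2] + B[2][2] = 7 + 10 = 17) = -2 (attained at k = 0)
  C[1][0] = min over k of (A[1][0] + B[0][0] = 7 + 10 = 17, A[1][1] + B[1][0] = -1 + -2 = -3, A[1][2] + B[2][0] = 1 + 0 = 1) = -3 (attained at k = 1)
  C[1][1] = min over k of (A[1][0] + B[0][1] = 7 + 0 = 7, A[1][1] + B[1][1] = -1 + 5 = 4, A[1][2] + B[2][1] = 1 + 5 = 6) = 4 (attained at k = 1)
  C[1][2] = min over k of (A[1][0] + B[0][2] = 7 + -4 = 3, A[1][1] + B[1][2] = -1 + -3 = -4, A[1][2] + B[2][2] = 1 + 10 = 11) = -4 (attained at k = 1)
  C[2][0] = min over k of (A[2][0] + B[0][0] = 3 + 10 = 13, A[2][1] + B[1][0] = 3 + -2 = 1, A[2][2] + B[2][0] = 7 + 0 = 7) = 1 (attained at k = 1)
  C[2][1] = min over k of (A[2][0] + B[0][1] = 3 + 0 = 3, A[2][1] + B[1][1] = 3 + 5 = 8, A[2][2] + B[2][1] = 7 + 5 = 12) = 3 (attained at k = 0)
  C[2][2] = min over k of (A[2][0] + B[0][2] = 3 + -4 = -1, A[2][1] + B[1][2] = 3 + -3 = 0, A[2][2] + B[2][2] = 7 + 10 = 17) = -1 (attained at k = 0)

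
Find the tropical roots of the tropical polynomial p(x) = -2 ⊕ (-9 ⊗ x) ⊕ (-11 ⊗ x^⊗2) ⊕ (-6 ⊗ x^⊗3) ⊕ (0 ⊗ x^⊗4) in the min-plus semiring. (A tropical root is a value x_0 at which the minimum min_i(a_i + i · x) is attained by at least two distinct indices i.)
Roots: {-6, -5, 2, 7}

Each tropical root is a break point of the lower envelope of the lines y = a_i + i · x (there are 5 lines, with slopes 0, 1, ..., 4). Only the lines that attain the minimum somewhere contribute to roots; other lines are dominated. Here the surviving (envelope) indices are i = 4, i = 3, i = 2, i = 1, i = 0.
Intersections between consecutive envelope lines give the roots: for adjacent envelope indices i < j the intersection is x = (a_i − a_j) / (j − i). Reading off the sorted break points: {-6, -5, 2, 7}.
Verification: at each break x_0, at least two indices attain the minimum of min_i(a_i + i · x_0).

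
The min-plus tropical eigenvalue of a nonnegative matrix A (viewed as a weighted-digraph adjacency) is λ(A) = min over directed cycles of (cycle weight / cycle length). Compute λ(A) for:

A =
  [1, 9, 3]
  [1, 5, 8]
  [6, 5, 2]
λ(A) = 1

Enumerate directed cycles and compute their means (weight / length). Sample:
  cycle 0 → 0: weight = 1, length = 1, mean = 1/1 ≈ 1.000
  cycle 1 → 1: weight = 5, length = 1, mean = 5/1 ≈ 5.000
  cycle 2 → 2: weight = 2, length = 1, mean = 2/1 ≈ 2.000
  cycle 0 → 1 → 0: weight = 10, length = 2, mean = 10/2 ≈ 5.000
  cycle 0 → 2 → 0: weight = 9, length = 2, mean = 9/2 ≈ 4.500
  cycle 1 → 0 → 1: weight = 10, length = 2, mean = 10/2 ≈ 5.000
Minimum mean = 1.000, attained e.g. along the cycle 0 → 0 with weight 1 and length 1. So λ(A) = 1/1 = 1.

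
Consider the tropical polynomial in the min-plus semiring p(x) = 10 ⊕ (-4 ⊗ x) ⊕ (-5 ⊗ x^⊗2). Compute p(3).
p(3) = -1

A tropical monomial a ⊗ x^⊗i evaluates to a + i · x. Evaluating each term at x = 3:
  Term 0 contributes 10 + 0 · 3 = 10
  Term 1 contributes -4 + 1 · 3 = -1
  Term 2 contributes -5 + 2 · 3 = 1
p(3) = ⊕ of these = min[10, -1, 1] = -1.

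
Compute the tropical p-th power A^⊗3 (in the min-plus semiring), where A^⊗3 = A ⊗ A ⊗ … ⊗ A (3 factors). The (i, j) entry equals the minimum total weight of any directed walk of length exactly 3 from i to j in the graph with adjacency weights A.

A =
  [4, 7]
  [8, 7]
A^⊗3 =
  [12, 15]
  [16, 19]

Each entry (A^⊗3)_ij equals the minimum over all length-3 walks i = v_0 → v_1 → … → v_3 = j of Σ_t A[v_t][v_{t+1}]. For example, for (i, j) = (0, 1) we minimise over 4 possible intermediate vertex sequences; the minimum is 15, attained along the walk 0 → 0 → 0 → 1.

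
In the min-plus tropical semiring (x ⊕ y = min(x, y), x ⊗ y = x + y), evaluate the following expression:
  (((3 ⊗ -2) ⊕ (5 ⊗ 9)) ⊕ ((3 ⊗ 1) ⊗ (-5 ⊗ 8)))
(((3 ⊗ -2) ⊕ (5 ⊗ 9)) ⊕ ((3 ⊗ 1) ⊗ (-5 ⊗ 8))) = 1

Expand innermost to outermost. Recall ⊕ takes the minimum of its arguments and ⊗ takes their sum. Working out the expression (((3 ⊗ -2) ⊕ (5 ⊗ 9)) ⊕ ((3 ⊗ 1) ⊗ (-5 ⊗ 8))) gives 1.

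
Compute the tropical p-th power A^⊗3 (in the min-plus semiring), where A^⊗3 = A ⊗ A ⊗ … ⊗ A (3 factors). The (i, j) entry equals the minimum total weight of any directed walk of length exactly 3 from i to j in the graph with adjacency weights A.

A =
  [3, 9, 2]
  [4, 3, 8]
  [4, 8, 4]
A^⊗3 =
  [9, 13, 8]
  [10, 9, 9]
  [10, 14, 9]

Each entry (A^⊗3)_ij equals the minimum over all length-3 walks i = v_0 → v_1 → … → v_3 = j of Σ_t A[v_t][v_{t+1}]. For example, for (i, j) = (0, 2) we minimise over 9 possible intermediate vertex sequences; the minimum is 8, attained along the walk 0 → 0 → 0 → 2.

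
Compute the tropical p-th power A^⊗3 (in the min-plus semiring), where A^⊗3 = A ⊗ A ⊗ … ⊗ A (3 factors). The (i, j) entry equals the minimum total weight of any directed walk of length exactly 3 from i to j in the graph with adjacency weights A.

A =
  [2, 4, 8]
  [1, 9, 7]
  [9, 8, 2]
A^⊗3 =
  [6, 8, 12]
  [5, 7, 11]
  [11, 12, 6]

Each entry (A^⊗3)_ij equals the minimum over all length-3 walks i = v_0 → v_1 → … → v_3 = j of Σ_t A[v_t][v_{t+1}]. For example, for (i, j) = (0, 2) we minimise over 9 possible intermediate vertex sequences; the minimum is 12, attained along the walk 0 → 0 → 0 → 2.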